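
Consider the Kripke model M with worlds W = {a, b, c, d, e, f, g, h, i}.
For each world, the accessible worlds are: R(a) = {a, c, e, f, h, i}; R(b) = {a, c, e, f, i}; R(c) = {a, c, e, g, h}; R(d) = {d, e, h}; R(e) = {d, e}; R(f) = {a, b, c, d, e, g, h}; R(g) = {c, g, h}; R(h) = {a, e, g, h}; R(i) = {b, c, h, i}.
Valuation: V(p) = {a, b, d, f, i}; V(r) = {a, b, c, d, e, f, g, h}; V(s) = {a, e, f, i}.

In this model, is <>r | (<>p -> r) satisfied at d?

At d: <>r is true, <>p -> r is true, so <>r | (<>p -> r) is true.
  At d: <>r requires r at some successor in {d, e, h}.
    r holds at d, so <>r is true at d.
  At d: <>p is true, r is true, so <>p -> r is true.
    At d: <>p requires p at some successor in {d, e, h}.
      p holds at d, so <>p is true at d.

Yes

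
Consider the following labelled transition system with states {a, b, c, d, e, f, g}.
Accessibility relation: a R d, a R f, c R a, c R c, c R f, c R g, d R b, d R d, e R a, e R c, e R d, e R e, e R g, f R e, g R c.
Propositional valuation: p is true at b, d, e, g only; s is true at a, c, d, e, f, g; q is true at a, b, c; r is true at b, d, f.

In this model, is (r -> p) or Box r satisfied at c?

At c: r -> p is true, Box r is false, so (r -> p) or Box r is true.
  At c: Box r requires r at every successor {a, c, f, g}.
    r fails at a, so Box r is false at c.

Yes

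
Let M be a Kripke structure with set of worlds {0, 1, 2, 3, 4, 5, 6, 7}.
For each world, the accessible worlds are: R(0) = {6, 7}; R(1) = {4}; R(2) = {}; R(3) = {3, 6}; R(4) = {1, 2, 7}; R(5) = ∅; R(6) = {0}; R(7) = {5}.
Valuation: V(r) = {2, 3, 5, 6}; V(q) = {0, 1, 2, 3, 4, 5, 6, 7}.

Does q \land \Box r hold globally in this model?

No

Recall that \Box ψ holds at a world iff ψ holds at every accessible world, and \Diamond ψ holds iff ψ holds at some accessible world.
Let φ = q \land \Box r. Evaluate φ at each world:
  0 (successors {6, 7}): φ is false.
  1 (successors {4}): φ is false.
  2 (successors ∅): φ is true.
  3 (successors {3, 6}): φ is true.
  4 (successors {1, 2, 7}): φ is false.
  5 (successors ∅): φ is true.
  6 (successors {0}): φ is false.
  7 (successors {5}): φ is true.
Detail at 0 (counterexample):
  At 0: q is true, \Box r is false, so q \land \Box r is false.
    At 0: \Box r requires r at every successor {6, 7}.
      r fails at 7, so \Box r is false at 0.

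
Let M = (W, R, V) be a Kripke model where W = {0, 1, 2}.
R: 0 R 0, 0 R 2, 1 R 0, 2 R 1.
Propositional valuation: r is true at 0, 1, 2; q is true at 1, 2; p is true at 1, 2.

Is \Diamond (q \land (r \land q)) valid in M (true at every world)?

No

Recall that \Diamond ψ holds at a world iff ψ holds at some accessible world.
Let φ = \Diamond (q \land (r \land q)). Evaluate φ at each world:
  0 (successors {0, 2}): φ is true.
  1 (successors {0}): φ is false.
  2 (successors {1}): φ is true.
Detail at 1 (counterexample):
  At 1: \Diamond (q \land (r \land q)) requires q \land (r \land q) at some successor in {0}.
    At 0: q \land (r \land q) is false.
  So \Diamond (q \land (r \land q)) is false at 1.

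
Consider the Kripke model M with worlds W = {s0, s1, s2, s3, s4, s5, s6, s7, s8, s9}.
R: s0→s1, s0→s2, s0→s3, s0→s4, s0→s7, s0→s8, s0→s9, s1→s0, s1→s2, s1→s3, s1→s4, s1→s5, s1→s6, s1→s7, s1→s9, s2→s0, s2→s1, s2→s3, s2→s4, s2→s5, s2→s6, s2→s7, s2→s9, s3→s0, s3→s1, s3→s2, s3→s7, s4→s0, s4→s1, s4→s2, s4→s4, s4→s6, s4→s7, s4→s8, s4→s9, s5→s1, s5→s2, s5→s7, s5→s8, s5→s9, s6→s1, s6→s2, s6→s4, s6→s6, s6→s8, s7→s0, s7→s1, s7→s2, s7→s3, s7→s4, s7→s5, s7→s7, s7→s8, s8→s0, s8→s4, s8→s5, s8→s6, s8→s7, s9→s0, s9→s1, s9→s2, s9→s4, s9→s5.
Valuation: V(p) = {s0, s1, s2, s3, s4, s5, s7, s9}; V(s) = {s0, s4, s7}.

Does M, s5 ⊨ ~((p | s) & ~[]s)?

No

Recall that []ψ holds at a world iff ψ holds at every accessible world, and <>ψ holds iff ψ holds at some accessible world.
At s5: (p | s) & ~[]s is true, so ~((p | s) & ~[]s) is false.
  At s5: p | s is true, ~[]s is true, so (p | s) & ~[]s is true.
    At s5: []s is false, so ~[]s is true.
      At s5: []s requires s at every successor {s1, s2, s7, s8, s9}.
        s fails at s1, so []s is false at s5.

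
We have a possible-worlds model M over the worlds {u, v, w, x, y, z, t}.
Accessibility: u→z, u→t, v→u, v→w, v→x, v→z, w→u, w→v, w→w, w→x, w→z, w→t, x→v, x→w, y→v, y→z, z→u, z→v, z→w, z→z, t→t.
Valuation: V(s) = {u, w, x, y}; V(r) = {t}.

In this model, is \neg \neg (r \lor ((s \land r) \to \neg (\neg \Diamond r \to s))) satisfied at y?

Yes

Recall that \Diamond ψ holds at a world iff ψ holds at some accessible world.
At y: \neg (r \lor ((s \land r) \to \neg (\neg \Diamond r \to s))) is false, so \neg \neg (r \lor ((s \land r) \to \neg (\neg \Diamond r \to s))) is true.
  At y: r \lor ((s \land r) \to \neg (\neg \Diamond r \to s)) is true, so \neg (r \lor ((s \land r) \to \neg (\neg \Diamond r \to s))) is false.
    At y: r is false, (s \land r) \to \neg (\neg \Diamond r \to s) is true, so r \lor ((s \land r) \to \neg (\neg \Diamond r \to s)) is true.
      At y: s \land r is false, \neg (\neg \Diamond r \to s) is false, so (s \land r) \to \neg (\neg \Diamond r \to s) is true.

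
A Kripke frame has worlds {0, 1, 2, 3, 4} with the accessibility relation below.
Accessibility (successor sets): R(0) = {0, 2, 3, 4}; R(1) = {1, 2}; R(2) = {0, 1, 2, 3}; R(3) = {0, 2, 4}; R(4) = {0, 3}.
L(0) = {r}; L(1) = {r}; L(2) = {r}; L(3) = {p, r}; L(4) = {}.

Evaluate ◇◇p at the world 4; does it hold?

Yes

Recall that ◇ψ holds at a world iff ψ holds at some accessible world.
At 4: ◇◇p requires ◇p at some successor in {0, 3}.
  ◇p holds at 0, so ◇◇p is true at 4.
    At 0: ◇p requires p at some successor in {0, 2, 3, 4}.
      p holds at 3, so ◇p is true at 0.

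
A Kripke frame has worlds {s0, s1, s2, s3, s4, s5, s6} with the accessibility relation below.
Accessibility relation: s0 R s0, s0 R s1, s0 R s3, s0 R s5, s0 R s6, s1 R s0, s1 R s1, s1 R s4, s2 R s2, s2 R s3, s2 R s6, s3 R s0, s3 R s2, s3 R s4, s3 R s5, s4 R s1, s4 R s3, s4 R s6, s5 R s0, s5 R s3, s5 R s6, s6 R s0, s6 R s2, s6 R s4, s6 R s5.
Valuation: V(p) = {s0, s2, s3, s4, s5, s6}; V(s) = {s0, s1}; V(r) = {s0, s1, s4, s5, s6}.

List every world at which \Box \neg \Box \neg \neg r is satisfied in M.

s2, s3, s5, s6

Recall that \Box ψ holds at a world iff ψ holds at every accessible world, and \Diamond ψ holds iff ψ holds at some accessible world.
Let φ = \Box \neg \Box \neg \neg r. Evaluate φ at each world:
  s0 (successors {s0, s1, s3, s5, s6}): φ is false.
  s1 (successors {s0, s1, s4}): φ is false.
  s2 (successors {s2, s3, s6}): φ is true.
  s3 (successors {s0, s2, s4, s5}): φ is true.
  s4 (successors {s1, s3, s6}): φ is false.
  s5 (successors {s0, s3, s6}): φ is true.
  s6 (successors {s0, s2, s4, s5}): φ is true.
For instance, at s0:
  At s0: \Box \neg \Box \neg \neg r requires \neg \Box \neg \neg r at every successor {s0, s1, s3, s5, s6}.
    \neg \Box \neg \neg r fails at s1, so \Box \neg \Box \neg \neg r is false at s0.
      At s1: \Box \neg \neg r is true, so \neg \Box \neg \neg r is false.
Satisfying worlds: {s2, s3, s5, s6}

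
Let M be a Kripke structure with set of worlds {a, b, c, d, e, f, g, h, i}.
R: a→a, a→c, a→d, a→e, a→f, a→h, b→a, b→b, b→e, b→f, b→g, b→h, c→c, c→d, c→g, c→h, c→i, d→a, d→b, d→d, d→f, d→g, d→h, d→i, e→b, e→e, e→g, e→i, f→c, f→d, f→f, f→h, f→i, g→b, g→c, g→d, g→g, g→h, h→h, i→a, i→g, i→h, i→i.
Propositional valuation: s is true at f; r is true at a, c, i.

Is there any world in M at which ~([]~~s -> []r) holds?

No

Recall that []ψ holds at a world iff ψ holds at every accessible world, and <>ψ holds iff ψ holds at some accessible world.
Let φ = ~([]~~s -> []r). Evaluate φ at each world:
  a (successors {a, c, d, e, f, h}): φ is false.
  b (successors {a, b, e, f, g, h}): φ is false.
  c (successors {c, d, g, h, i}): φ is false.
  d (successors {a, b, d, f, g, h, i}): φ is false.
  e (successors {b, e, g, i}): φ is false.
  f (successors {c, d, f, h, i}): φ is false.
  g (successors {b, c, d, g, h}): φ is false.
  h (successors {h}): φ is false.
  i (successors {a, g, h, i}): φ is false.
For instance, at e:
  At e: []~~s -> []r is true, so ~([]~~s -> []r) is false.
    At e: []~~s is false, []r is false, so []~~s -> []r is true.
      At e: []~~s requires ~~s at every successor {b, e, g, i}.
        ~~s fails at b, so []~~s is false at e.
      At e: []r requires r at every successor {b, e, g, i}.
        r fails at b, so []r is false at e.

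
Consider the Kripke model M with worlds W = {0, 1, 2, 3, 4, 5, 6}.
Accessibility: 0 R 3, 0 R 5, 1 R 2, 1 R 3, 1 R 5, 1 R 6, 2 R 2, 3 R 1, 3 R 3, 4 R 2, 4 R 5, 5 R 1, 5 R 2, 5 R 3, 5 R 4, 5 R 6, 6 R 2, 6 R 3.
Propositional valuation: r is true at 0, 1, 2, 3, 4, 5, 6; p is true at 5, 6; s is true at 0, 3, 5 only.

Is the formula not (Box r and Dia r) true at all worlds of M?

Recall that Box ψ holds at a world iff ψ holds at every accessible world, and Dia ψ holds iff ψ holds at some accessible world.
Let φ = not (Box r and Dia r). Evaluate φ at each world:
  0 (successors {3, 5}): φ is false.
  1 (successors {2, 3, 5, 6}): φ is false.
  2 (successors {2}): φ is false.
  3 (successors {1, 3}): φ is false.
  4 (successors {2, 5}): φ is false.
  5 (successors {1, 2, 3, 4, 6}): φ is false.
  6 (successors {2, 3}): φ is false.
Detail at 0 (counterexample):
  At 0: Box r and Dia r is true, so not (Box r and Dia r) is false.
    At 0: Box r is true, Dia r is true, so Box r and Dia r is true.
      At 0: Box r requires r at every successor {3, 5}.
        At 3: r is true.
        At 5: r is true.
      So Box r is true at 0.
      At 0: Dia r requires r at some successor in {3, 5}.
        r holds at 3, so Dia r is true at 0.

No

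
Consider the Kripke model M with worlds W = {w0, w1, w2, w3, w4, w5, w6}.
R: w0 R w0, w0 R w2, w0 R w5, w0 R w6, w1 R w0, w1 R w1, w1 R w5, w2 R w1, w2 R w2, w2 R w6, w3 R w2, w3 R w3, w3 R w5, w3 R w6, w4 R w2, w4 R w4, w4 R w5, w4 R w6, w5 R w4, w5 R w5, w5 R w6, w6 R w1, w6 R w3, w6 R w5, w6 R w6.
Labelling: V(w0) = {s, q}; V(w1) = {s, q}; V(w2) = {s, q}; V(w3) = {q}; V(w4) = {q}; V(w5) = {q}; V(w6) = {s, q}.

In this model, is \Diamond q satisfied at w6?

At w6: \Diamond q requires q at some successor in {w1, w3, w5, w6}.
  q holds at w1, so \Diamond q is true at w6.

Yes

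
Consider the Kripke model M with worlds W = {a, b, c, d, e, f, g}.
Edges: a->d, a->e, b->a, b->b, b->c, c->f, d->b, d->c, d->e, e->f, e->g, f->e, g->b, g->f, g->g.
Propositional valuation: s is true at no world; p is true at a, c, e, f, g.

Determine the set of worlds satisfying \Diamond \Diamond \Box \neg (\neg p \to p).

Let φ = \Diamond \Diamond \Box \neg (\neg p \to p). Evaluate φ at each world:
  a (successors {d, e}): φ is false.
  b (successors {a, b, c}): φ is false.
  c (successors {f}): φ is false.
  d (successors {b, c, e}): φ is false.
  e (successors {f, g}): φ is false.
  f (successors {e}): φ is false.
  g (successors {b, f, g}): φ is false.
For instance, at g:
  At g: \Diamond \Diamond \Box \neg (\neg p \to p) requires \Diamond \Box \neg (\neg p \to p) at some successor in {b, f, g}.
    At b: \Diamond \Box \neg (\neg p \to p) is false.
    At f: \Diamond \Box \neg (\neg p \to p) is false.
    At g: \Diamond \Box \neg (\neg p \to p) is false.
  So \Diamond \Diamond \Box \neg (\neg p \to p) is false at g.
Satisfying worlds: none.

none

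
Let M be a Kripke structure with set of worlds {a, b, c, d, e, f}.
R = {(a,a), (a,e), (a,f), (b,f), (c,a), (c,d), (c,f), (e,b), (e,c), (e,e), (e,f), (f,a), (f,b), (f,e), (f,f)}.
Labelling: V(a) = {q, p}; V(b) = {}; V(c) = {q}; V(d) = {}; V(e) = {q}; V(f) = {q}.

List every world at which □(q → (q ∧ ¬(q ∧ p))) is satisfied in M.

b, d, e

Recall that □ψ holds at a world iff ψ holds at every accessible world, and ◇ψ holds iff ψ holds at some accessible world.
Let φ = □(q → (q ∧ ¬(q ∧ p))). Evaluate φ at each world:
  a (successors {a, e, f}): φ is false.
  b (successors {f}): φ is true.
  c (successors {a, d, f}): φ is false.
  d (successors ∅): φ is true.
  e (successors {b, c, e, f}): φ is true.
  f (successors {a, b, e, f}): φ is false.
For instance, at e:
  At e: □(q → (q ∧ ¬(q ∧ p))) requires q → (q ∧ ¬(q ∧ p)) at every successor {b, c, e, f}.
    At b: q → (q ∧ ¬(q ∧ p)) is true.
    At c: q → (q ∧ ¬(q ∧ p)) is true.
    At e: q → (q ∧ ¬(q ∧ p)) is true.
    At f: q → (q ∧ ¬(q ∧ p)) is true.
  So □(q → (q ∧ ¬(q ∧ p))) is true at e.
Satisfying worlds: {b, d, e}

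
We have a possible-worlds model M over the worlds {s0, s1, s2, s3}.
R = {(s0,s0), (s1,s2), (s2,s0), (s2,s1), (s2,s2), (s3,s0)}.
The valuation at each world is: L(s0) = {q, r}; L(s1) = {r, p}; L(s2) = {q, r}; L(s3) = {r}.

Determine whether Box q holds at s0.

Yes

At s0: Box q requires q at every successor {s0}.
  At s0: q is true.
So Box q is true at s0.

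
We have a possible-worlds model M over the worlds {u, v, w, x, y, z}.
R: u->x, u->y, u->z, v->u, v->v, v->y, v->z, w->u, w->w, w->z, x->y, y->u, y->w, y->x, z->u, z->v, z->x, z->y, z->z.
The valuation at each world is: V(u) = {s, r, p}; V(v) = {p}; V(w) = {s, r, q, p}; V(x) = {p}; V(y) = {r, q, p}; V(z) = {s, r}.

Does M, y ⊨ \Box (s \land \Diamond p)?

Recall that \Box ψ holds at a world iff ψ holds at every accessible world, and \Diamond ψ holds iff ψ holds at some accessible world.
At y: \Box (s \land \Diamond p) requires s \land \Diamond p at every successor {u, w, x}.
  s \land \Diamond p fails at x, so \Box (s \land \Diamond p) is false at y.
    At x: s is false, \Diamond p is true, so s \land \Diamond p is false.
      At x: \Diamond p requires p at some successor in {y}.
        p holds at y, so \Diamond p is true at x.

No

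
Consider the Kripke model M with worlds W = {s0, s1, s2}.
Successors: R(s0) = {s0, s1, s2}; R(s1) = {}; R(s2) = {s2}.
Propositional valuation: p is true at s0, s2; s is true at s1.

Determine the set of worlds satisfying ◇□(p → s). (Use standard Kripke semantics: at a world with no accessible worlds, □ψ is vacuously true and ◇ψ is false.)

Let φ = ◇□(p → s). Evaluate φ at each world:
  s0 (successors {s0, s1, s2}): φ is true.
  s1 (successors ∅): φ is false.
  s2 (successors {s2}): φ is false.
For instance, at s2:
  At s2: ◇□(p → s) requires □(p → s) at some successor in {s2}.
    At s2: □(p → s) is false.
  So ◇□(p → s) is false at s2.
Satisfying worlds: {s0}

s0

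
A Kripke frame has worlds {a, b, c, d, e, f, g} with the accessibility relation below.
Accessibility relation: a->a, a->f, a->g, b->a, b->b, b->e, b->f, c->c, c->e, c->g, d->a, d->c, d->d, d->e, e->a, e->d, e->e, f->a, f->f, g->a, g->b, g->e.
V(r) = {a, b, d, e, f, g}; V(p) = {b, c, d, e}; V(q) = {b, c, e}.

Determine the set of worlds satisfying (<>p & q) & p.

b, c, e

Let φ = (<>p & q) & p. Evaluate φ at each world:
  a (successors {a, f, g}): φ is false.
  b (successors {a, b, e, f}): φ is true.
  c (successors {c, e, g}): φ is true.
  d (successors {a, c, d, e}): φ is false.
  e (successors {a, d, e}): φ is true.
  f (successors {a, f}): φ is false.
  g (successors {a, b, e}): φ is false.
For instance, at e:
  At e: <>p & q is true, p is true, so (<>p & q) & p is true.
    At e: <>p is true, q is true, so <>p & q is true.
      At e: <>p requires p at some successor in {a, d, e}.
        p holds at d, so <>p is true at e.
Satisfying worlds: {b, c, e}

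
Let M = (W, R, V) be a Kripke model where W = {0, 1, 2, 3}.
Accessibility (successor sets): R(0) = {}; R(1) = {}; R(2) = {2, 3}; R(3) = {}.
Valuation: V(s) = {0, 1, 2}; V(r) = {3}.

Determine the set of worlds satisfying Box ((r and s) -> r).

Recall that Box ψ holds at a world iff ψ holds at every accessible world, and Dia ψ holds iff ψ holds at some accessible world.
Let φ = Box ((r and s) -> r). Evaluate φ at each world:
  0 (successors ∅): φ is true.
  1 (successors ∅): φ is true.
  2 (successors {2, 3}): φ is true.
  3 (successors ∅): φ is true.
For instance, at 2:
  At 2: Box ((r and s) -> r) requires (r and s) -> r at every successor {2, 3}.
    At 2: (r and s) -> r is true.
    At 3: (r and s) -> r is true.
  So Box ((r and s) -> r) is true at 2.
Satisfying worlds: {0, 1, 2, 3}

0, 1, 2, 3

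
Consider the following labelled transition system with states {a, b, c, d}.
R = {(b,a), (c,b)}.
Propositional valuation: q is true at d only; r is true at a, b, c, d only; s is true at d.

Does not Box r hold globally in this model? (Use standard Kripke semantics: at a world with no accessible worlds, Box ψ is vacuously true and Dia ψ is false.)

No

Let φ = not Box r. Evaluate φ at each world:
  a (successors ∅): φ is false.
  b (successors {a}): φ is false.
  c (successors {b}): φ is false.
  d (successors ∅): φ is false.
Detail at a (counterexample):
  At a: Box r is true, so not Box r is false.
    At a: no accessible worlds, so Box r holds vacuously.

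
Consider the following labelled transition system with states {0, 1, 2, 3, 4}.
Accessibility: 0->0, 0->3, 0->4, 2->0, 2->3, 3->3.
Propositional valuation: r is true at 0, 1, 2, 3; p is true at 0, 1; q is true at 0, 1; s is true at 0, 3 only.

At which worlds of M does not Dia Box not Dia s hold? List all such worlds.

Let φ = not Dia Box not Dia s. Evaluate φ at each world:
  0 (successors {0, 3, 4}): φ is false.
  1 (successors ∅): φ is true.
  2 (successors {0, 3}): φ is true.
  3 (successors {3}): φ is true.
  4 (successors ∅): φ is true.
For instance, at 0:
  At 0: Dia Box not Dia s is true, so not Dia Box not Dia s is false.
    At 0: Dia Box not Dia s requires Box not Dia s at some successor in {0, 3, 4}.
      Box not Dia s holds at 4, so Dia Box not Dia s is true at 0.
Satisfying worlds: {1, 2, 3, 4}

1, 2, 3, 4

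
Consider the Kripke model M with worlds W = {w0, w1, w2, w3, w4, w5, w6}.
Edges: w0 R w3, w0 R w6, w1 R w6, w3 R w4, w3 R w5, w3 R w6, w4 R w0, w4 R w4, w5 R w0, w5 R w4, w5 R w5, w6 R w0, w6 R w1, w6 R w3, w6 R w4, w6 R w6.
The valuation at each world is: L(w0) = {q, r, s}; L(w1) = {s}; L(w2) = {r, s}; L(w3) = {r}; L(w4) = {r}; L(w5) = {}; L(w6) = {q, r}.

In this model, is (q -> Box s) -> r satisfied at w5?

At w5: q -> Box s is true, r is false, so (q -> Box s) -> r is false.
  At w5: q is false, Box s is false, so q -> Box s is true.
    At w5: Box s requires s at every successor {w0, w4, w5}.
      s fails at w4, so Box s is false at w5.

No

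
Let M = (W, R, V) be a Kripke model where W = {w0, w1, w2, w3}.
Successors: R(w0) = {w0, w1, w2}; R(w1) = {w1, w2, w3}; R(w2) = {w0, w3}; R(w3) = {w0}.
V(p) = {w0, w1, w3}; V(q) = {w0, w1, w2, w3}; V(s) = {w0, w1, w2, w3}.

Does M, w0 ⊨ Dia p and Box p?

No

At w0: Dia p is true, Box p is false, so Dia p and Box p is false.
  At w0: Dia p requires p at some successor in {w0, w1, w2}.
    p holds at w0, so Dia p is true at w0.
  At w0: Box p requires p at every successor {w0, w1, w2}.
    p fails at w2, so Box p is false at w0.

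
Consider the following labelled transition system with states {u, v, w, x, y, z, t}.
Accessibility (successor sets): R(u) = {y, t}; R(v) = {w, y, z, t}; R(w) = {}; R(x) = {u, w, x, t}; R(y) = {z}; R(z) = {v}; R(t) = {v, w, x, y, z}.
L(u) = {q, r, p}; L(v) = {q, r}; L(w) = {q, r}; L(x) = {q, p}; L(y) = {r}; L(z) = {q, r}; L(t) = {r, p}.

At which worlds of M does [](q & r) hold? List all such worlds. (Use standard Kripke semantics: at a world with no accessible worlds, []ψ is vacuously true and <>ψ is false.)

w, y, z

Let φ = [](q & r). Evaluate φ at each world:
  u (successors {y, t}): φ is false.
  v (successors {w, y, z, t}): φ is false.
  w (successors ∅): φ is true.
  x (successors {u, w, x, t}): φ is false.
  y (successors {z}): φ is true.
  z (successors {v}): φ is true.
  t (successors {v, w, x, y, z}): φ is false.
For instance, at y:
  At y: [](q & r) requires q & r at every successor {z}.
    At z: q & r is true.
  So [](q & r) is true at y.
Satisfying worlds: {w, y, z}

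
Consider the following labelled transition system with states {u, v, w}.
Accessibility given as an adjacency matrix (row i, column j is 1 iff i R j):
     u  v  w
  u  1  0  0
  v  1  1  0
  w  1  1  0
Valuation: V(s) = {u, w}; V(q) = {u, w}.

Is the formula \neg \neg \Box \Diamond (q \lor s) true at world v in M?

Yes

At v: \neg \Box \Diamond (q \lor s) is false, so \neg \neg \Box \Diamond (q \lor s) is true.
  At v: \Box \Diamond (q \lor s) is true, so \neg \Box \Diamond (q \lor s) is false.
    At v: \Box \Diamond (q \lor s) requires \Diamond (q \lor s) at every successor {u, v}.
      At u: \Diamond (q \lor s) is true.
      At v: \Diamond (q \lor s) is true.
    So \Box \Diamond (q \lor s) is true at v.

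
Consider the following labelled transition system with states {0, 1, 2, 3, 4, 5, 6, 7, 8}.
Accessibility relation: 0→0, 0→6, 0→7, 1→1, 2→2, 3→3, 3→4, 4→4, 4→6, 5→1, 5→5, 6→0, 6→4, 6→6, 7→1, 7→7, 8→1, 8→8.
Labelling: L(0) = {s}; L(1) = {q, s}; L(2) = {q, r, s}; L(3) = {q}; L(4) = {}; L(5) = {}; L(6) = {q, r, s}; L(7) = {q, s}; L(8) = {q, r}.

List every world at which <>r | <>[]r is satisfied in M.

0, 2, 4, 6, 8

Let φ = <>r | <>[]r. Evaluate φ at each world:
  0 (successors {0, 6, 7}): φ is true.
  1 (successors {1}): φ is false.
  2 (successors {2}): φ is true.
  3 (successors {3, 4}): φ is false.
  4 (successors {4, 6}): φ is true.
  5 (successors {1, 5}): φ is false.
  6 (successors {0, 4, 6}): φ is true.
  7 (successors {1, 7}): φ is false.
  8 (successors {1, 8}): φ is true.
For instance, at 8:
  At 8: <>r is true, <>[]r is false, so <>r | <>[]r is true.
    At 8: <>r requires r at some successor in {1, 8}.
      r holds at 8, so <>r is true at 8.
    At 8: <>[]r requires []r at some successor in {1, 8}.
      At 1: []r is false.
      At 8: []r is false.
    So <>[]r is false at 8.
Satisfying worlds: {0, 2, 4, 6, 8}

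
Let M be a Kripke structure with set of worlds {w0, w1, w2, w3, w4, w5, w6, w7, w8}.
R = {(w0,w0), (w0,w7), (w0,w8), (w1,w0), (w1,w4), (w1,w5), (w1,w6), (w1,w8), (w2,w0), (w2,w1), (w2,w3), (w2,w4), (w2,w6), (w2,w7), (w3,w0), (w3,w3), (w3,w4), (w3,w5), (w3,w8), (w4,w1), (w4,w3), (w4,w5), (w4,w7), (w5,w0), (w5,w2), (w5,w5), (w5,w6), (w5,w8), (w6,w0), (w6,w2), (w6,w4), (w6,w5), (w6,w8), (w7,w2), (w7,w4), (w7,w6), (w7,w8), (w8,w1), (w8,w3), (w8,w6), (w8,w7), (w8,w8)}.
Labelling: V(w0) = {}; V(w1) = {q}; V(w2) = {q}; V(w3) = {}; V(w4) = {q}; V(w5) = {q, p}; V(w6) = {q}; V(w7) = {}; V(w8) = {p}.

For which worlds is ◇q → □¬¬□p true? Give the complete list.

w0

Let φ = ◇q → □¬¬□p. Evaluate φ at each world:
  w0 (successors {w0, w7, w8}): φ is true.
  w1 (successors {w0, w4, w5, w6, w8}): φ is false.
  w2 (successors {w0, w1, w3, w4, w6, w7}): φ is false.
  w3 (successors {w0, w3, w4, w5, w8}): φ is false.
  w4 (successors {w1, w3, w5, w7}): φ is false.
  w5 (successors {w0, w2, w5, w6, w8}): φ is false.
  w6 (successors {w0, w2, w4, w5, w8}): φ is false.
  w7 (successors {w2, w4, w6, w8}): φ is false.
  w8 (successors {w1, w3, w6, w7, w8}): φ is false.
For instance, at w7:
  At w7: ◇q is true, □¬¬□p is false, so ◇q → □¬¬□p is false.
    At w7: ◇q requires q at some successor in {w2, w4, w6, w8}.
      q holds at w2, so ◇q is true at w7.
    At w7: □¬¬□p requires ¬¬□p at every successor {w2, w4, w6, w8}.
      ¬¬□p fails at w2, so □¬¬□p is false at w7.
Satisfying worlds: {w0}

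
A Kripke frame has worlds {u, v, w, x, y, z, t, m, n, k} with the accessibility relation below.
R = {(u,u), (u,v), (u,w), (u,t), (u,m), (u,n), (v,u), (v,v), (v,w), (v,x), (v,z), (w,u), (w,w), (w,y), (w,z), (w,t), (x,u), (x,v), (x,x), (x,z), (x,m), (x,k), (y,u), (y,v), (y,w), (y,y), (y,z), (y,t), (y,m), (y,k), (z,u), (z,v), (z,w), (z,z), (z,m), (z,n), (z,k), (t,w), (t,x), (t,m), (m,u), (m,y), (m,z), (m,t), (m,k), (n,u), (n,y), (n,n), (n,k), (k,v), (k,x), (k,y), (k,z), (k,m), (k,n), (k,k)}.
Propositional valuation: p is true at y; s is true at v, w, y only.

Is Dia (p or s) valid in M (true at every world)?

Let φ = Dia (p or s). Evaluate φ at each world:
  u (successors {u, v, w, t, m, n}): φ is true.
  v (successors {u, v, w, x, z}): φ is true.
  w (successors {u, w, y, z, t}): φ is true.
  x (successors {u, v, x, z, m, k}): φ is true.
  y (successors {u, v, w, y, z, t, m, k}): φ is true.
  z (successors {u, v, w, z, m, n, k}): φ is true.
  t (successors {w, x, m}): φ is true.
  m (successors {u, y, z, t, k}): φ is true.
  n (successors {u, y, n, k}): φ is true.
  k (successors {v, x, y, z, m, n, k}): φ is true.
For instance, at v:
  At v: Dia (p or s) requires p or s at some successor in {u, v, w, x, z}.
    p or s holds at v, so Dia (p or s) is true at v.

Yes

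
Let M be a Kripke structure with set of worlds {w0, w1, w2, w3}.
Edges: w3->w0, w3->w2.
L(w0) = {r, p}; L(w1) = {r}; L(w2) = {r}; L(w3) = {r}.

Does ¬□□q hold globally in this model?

Let φ = ¬□□q. Evaluate φ at each world:
  w0 (successors ∅): φ is false.
  w1 (successors ∅): φ is false.
  w2 (successors ∅): φ is false.
  w3 (successors {w0, w2}): φ is false.
Detail at w0 (counterexample):
  At w0: □□q is true, so ¬□□q is false.
    At w0: no accessible worlds, so □□q holds vacuously.

No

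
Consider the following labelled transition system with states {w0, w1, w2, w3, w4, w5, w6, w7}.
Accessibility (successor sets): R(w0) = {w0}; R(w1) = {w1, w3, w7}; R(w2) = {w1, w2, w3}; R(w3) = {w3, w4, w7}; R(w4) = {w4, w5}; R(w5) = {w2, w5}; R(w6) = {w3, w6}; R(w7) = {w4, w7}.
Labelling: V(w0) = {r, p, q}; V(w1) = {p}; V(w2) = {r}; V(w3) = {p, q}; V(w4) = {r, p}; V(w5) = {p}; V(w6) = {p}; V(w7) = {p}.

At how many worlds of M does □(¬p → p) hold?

Let φ = □(¬p → p). Evaluate φ at each world:
  w0 (successors {w0}): φ is true.
  w1 (successors {w1, w3, w7}): φ is true.
  w2 (successors {w1, w2, w3}): φ is false.
  w3 (successors {w3, w4, w7}): φ is true.
  w4 (successors {w4, w5}): φ is true.
  w5 (successors {w2, w5}): φ is false.
  w6 (successors {w3, w6}): φ is true.
  w7 (successors {w4, w7}): φ is true.
For instance, at w0:
  At w0: □(¬p → p) requires ¬p → p at every successor {w0}.
    At w0: ¬p → p is true.
  So □(¬p → p) is true at w0.
Satisfying worlds: {w0, w1, w3, w4, w6, w7}

6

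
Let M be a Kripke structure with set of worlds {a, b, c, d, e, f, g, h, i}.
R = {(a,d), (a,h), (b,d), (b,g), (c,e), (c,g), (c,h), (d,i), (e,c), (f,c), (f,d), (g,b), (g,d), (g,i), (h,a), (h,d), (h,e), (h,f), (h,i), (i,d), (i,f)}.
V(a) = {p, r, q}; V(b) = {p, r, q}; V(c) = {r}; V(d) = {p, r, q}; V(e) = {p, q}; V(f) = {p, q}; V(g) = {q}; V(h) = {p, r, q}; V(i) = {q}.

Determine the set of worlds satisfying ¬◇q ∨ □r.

a, e, f

Let φ = ¬◇q ∨ □r. Evaluate φ at each world:
  a (successors {d, h}): φ is true.
  b (successors {d, g}): φ is false.
  c (successors {e, g, h}): φ is false.
  d (successors {i}): φ is false.
  e (successors {c}): φ is true.
  f (successors {c, d}): φ is true.
  g (successors {b, d, i}): φ is false.
  h (successors {a, d, e, f, i}): φ is false.
  i (successors {d, f}): φ is false.
For instance, at a:
  At a: ¬◇q is false, □r is true, so ¬◇q ∨ □r is true.
    At a: ◇q is true, so ¬◇q is false.
      At a: ◇q requires q at some successor in {d, h}.
        q holds at d, so ◇q is true at a.
    At a: □r requires r at every successor {d, h}.
      At d: r is true.
      At h: r is true.
    So □r is true at a.
Satisfying worlds: {a, e, f}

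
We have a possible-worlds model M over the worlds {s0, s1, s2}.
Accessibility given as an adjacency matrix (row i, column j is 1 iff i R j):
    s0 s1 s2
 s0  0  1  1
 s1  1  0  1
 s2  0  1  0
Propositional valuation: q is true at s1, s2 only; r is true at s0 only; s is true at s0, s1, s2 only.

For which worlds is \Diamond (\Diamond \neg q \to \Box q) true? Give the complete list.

s0, s1

Recall that \Box ψ holds at a world iff ψ holds at every accessible world, and \Diamond ψ holds iff ψ holds at some accessible world.
Let φ = \Diamond (\Diamond \neg q \to \Box q). Evaluate φ at each world:
  s0 (successors {s1, s2}): φ is true.
  s1 (successors {s0, s2}): φ is true.
  s2 (successors {s1}): φ is false.
For instance, at s0:
  At s0: \Diamond (\Diamond \neg q \to \Box q) requires \Diamond \neg q \to \Box q at some successor in {s1, s2}.
    \Diamond \neg q \to \Box q holds at s2, so \Diamond (\Diamond \neg q \to \Box q) is true at s0.
      At s2: \Diamond \neg q is false, \Box q is true, so \Diamond \neg q \to \Box q is true.
Satisfying worlds: {s0, s1}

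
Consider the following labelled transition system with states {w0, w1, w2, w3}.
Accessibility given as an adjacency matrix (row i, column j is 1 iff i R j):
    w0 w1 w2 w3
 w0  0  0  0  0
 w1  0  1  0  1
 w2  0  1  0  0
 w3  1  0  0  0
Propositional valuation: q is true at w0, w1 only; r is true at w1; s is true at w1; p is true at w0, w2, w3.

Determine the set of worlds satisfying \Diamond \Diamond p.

Let φ = \Diamond \Diamond p. Evaluate φ at each world:
  w0 (successors ∅): φ is false.
  w1 (successors {w1, w3}): φ is true.
  w2 (successors {w1}): φ is true.
  w3 (successors {w0}): φ is false.
For instance, at w1:
  At w1: \Diamond \Diamond p requires \Diamond p at some successor in {w1, w3}.
    \Diamond p holds at w1, so \Diamond \Diamond p is true at w1.
      At w1: \Diamond p requires p at some successor in {w1, w3}.
        p holds at w3, so \Diamond p is true at w1.
Satisfying worlds: {w1, w2}

w1, w2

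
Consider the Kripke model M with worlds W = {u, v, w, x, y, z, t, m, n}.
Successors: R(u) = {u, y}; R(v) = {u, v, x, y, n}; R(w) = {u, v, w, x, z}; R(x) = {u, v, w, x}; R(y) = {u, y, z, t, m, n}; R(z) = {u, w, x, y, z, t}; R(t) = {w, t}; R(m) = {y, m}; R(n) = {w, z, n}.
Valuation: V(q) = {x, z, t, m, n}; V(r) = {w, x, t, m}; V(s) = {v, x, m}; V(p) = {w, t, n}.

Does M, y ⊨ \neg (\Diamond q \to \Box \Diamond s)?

Yes

At y: \Diamond q \to \Box \Diamond s is false, so \neg (\Diamond q \to \Box \Diamond s) is true.
  At y: \Diamond q is true, \Box \Diamond s is false, so \Diamond q \to \Box \Diamond s is false.
    At y: \Diamond q requires q at some successor in {u, y, z, t, m, n}.
      q holds at z, so \Diamond q is true at y.
    At y: \Box \Diamond s requires \Diamond s at every successor {u, y, z, t, m, n}.
      \Diamond s fails at u, so \Box \Diamond s is false at y.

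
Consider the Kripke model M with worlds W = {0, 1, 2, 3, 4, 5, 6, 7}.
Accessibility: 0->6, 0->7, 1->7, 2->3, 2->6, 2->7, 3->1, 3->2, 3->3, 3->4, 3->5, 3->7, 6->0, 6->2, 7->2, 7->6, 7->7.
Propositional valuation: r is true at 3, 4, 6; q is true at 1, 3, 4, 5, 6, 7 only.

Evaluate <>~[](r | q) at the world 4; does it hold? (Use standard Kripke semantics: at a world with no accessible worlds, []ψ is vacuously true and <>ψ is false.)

Recall that []ψ holds at a world iff ψ holds at every accessible world, and <>ψ holds iff ψ holds at some accessible world.
At 4: no accessible worlds, so <>~[](r | q) is false.

No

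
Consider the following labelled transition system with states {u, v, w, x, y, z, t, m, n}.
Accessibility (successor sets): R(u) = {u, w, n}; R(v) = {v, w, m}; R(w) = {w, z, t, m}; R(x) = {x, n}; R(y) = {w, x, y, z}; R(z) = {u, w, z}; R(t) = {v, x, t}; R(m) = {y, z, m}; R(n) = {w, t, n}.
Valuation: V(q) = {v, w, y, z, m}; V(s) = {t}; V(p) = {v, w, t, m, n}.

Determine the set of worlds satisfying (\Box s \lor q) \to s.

Let φ = (\Box s \lor q) \to s. Evaluate φ at each world:
  u (successors {u, w, n}): φ is true.
  v (successors {v, w, m}): φ is false.
  w (successors {w, z, t, m}): φ is false.
  x (successors {x, n}): φ is true.
  y (successors {w, x, y, z}): φ is false.
  z (successors {u, w, z}): φ is false.
  t (successors {v, x, t}): φ is true.
  m (successors {y, z, m}): φ is false.
  n (successors {w, t, n}): φ is true.
For instance, at v:
  At v: \Box s \lor q is true, s is false, so (\Box s \lor q) \to s is false.
    At v: \Box s is false, q is true, so \Box s \lor q is true.
      At v: \Box s requires s at every successor {v, w, m}.
        s fails at v, so \Box s is false at v.
Satisfying worlds: {u, x, t, n}

u, x, t, n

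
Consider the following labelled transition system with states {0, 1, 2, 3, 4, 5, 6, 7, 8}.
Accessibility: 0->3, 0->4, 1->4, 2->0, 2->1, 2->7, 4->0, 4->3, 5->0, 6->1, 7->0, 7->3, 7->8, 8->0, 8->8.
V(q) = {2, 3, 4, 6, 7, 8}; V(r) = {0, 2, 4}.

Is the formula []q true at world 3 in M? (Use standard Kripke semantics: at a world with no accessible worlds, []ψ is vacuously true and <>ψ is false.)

At 3: no accessible worlds, so []q holds vacuously.

Yes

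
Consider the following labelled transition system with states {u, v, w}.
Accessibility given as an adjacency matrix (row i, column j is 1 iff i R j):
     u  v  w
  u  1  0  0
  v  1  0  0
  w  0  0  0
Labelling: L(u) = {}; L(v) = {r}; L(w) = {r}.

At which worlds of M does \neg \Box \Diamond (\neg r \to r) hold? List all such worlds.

Recall that \Box ψ holds at a world iff ψ holds at every accessible world, and \Diamond ψ holds iff ψ holds at some accessible world.
Let φ = \neg \Box \Diamond (\neg r \to r). Evaluate φ at each world:
  u (successors {u}): φ is true.
  v (successors {u}): φ is true.
  w (successors ∅): φ is false.
For instance, at v:
  At v: \Box \Diamond (\neg r \to r) is false, so \neg \Box \Diamond (\neg r \to r) is true.
    At v: \Box \Diamond (\neg r \to r) requires \Diamond (\neg r \to r) at every successor {u}.
      \Diamond (\neg r \to r) fails at u, so \Box \Diamond (\neg r \to r) is false at v.
Satisfying worlds: {u, v}

u, v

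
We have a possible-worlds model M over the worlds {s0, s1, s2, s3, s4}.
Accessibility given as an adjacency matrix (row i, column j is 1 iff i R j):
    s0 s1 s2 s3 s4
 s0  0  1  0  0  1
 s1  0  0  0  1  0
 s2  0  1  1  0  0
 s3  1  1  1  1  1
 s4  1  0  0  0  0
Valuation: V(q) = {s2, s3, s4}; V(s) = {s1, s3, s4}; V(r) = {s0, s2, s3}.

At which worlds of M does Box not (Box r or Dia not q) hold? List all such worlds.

none

Let φ = Box not (Box r or Dia not q). Evaluate φ at each world:
  s0 (successors {s1, s4}): φ is false.
  s1 (successors {s3}): φ is false.
  s2 (successors {s1, s2}): φ is false.
  s3 (successors {s0, s1, s2, s3, s4}): φ is false.
  s4 (successors {s0}): φ is false.
For instance, at s0:
  At s0: Box not (Box r or Dia not q) requires not (Box r or Dia not q) at every successor {s1, s4}.
    not (Box r or Dia not q) fails at s1, so Box not (Box r or Dia not q) is false at s0.
      At s1: Box r or Dia not q is true, so not (Box r or Dia not q) is false.
Satisfying worlds: none.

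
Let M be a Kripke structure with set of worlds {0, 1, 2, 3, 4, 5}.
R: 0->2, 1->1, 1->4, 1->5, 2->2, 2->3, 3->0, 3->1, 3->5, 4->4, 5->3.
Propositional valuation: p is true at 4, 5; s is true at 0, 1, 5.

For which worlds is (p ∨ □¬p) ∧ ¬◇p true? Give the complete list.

0, 2, 5

Let φ = (p ∨ □¬p) ∧ ¬◇p. Evaluate φ at each world:
  0 (successors {2}): φ is true.
  1 (successors {1, 4, 5}): φ is false.
  2 (successors {2, 3}): φ is true.
  3 (successors {0, 1, 5}): φ is false.
  4 (successors {4}): φ is false.
  5 (successors {3}): φ is true.
For instance, at 1:
  At 1: p ∨ □¬p is false, ¬◇p is false, so (p ∨ □¬p) ∧ ¬◇p is false.
    At 1: p is false, □¬p is false, so p ∨ □¬p is false.
      At 1: □¬p requires ¬p at every successor {1, 4, 5}.
        ¬p fails at 4, so □¬p is false at 1.
    At 1: ◇p is true, so ¬◇p is false.
      At 1: ◇p requires p at some successor in {1, 4, 5}.
        p holds at 4, so ◇p is true at 1.
Satisfying worlds: {0, 2, 5}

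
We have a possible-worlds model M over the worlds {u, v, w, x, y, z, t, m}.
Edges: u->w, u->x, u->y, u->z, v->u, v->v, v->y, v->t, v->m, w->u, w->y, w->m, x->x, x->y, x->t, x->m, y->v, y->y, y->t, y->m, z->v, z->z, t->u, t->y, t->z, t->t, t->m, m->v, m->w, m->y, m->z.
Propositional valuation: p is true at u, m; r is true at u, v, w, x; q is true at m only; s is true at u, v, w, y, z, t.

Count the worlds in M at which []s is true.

2

Let φ = []s. Evaluate φ at each world:
  u (successors {w, x, y, z}): φ is false.
  v (successors {u, v, y, t, m}): φ is false.
  w (successors {u, y, m}): φ is false.
  x (successors {x, y, t, m}): φ is false.
  y (successors {v, y, t, m}): φ is false.
  z (successors {v, z}): φ is true.
  t (successors {u, y, z, t, m}): φ is false.
  m (successors {v, w, y, z}): φ is true.
For instance, at x:
  At x: []s requires s at every successor {x, y, t, m}.
    s fails at x, so []s is false at x.
Satisfying worlds: {z, m}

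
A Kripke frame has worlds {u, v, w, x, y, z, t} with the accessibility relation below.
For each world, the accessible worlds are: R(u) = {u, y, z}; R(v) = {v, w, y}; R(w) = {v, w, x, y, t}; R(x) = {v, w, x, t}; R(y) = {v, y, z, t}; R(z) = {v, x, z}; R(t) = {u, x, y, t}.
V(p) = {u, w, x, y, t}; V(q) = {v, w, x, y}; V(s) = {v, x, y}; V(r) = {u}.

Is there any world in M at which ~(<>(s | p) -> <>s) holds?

No

Let φ = ~(<>(s | p) -> <>s). Evaluate φ at each world:
  u (successors {u, y, z}): φ is false.
  v (successors {v, w, y}): φ is false.
  w (successors {v, w, x, y, t}): φ is false.
  x (successors {v, w, x, t}): φ is false.
  y (successors {v, y, z, t}): φ is false.
  z (successors {v, x, z}): φ is false.
  t (successors {u, x, y, t}): φ is false.
For instance, at z:
  At z: <>(s | p) -> <>s is true, so ~(<>(s | p) -> <>s) is false.
    At z: <>(s | p) is true, <>s is true, so <>(s | p) -> <>s is true.
      At z: <>(s | p) requires s | p at some successor in {v, x, z}.
        s | p holds at v, so <>(s | p) is true at z.
      At z: <>s requires s at some successor in {v, x, z}.
        s holds at v, so <>s is true at z.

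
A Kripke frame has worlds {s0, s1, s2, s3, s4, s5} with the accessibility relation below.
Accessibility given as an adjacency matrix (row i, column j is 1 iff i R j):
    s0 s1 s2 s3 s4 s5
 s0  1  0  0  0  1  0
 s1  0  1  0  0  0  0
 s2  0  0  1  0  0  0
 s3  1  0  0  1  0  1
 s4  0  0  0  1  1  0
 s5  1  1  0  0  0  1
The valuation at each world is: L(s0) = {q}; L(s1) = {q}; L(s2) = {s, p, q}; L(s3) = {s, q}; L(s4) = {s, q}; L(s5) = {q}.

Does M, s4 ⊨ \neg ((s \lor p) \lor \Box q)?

No

At s4: (s \lor p) \lor \Box q is true, so \neg ((s \lor p) \lor \Box q) is false.
  At s4: s \lor p is true, \Box q is true, so (s \lor p) \lor \Box q is true.
    At s4: \Box q requires q at every successor {s3, s4}.
      At s3: q is true.
      At s4: q is true.
    So \Box q is true at s4.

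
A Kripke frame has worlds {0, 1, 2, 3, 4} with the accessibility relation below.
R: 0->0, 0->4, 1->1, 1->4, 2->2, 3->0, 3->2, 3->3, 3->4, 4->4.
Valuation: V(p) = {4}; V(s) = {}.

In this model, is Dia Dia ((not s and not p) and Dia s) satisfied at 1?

At 1: Dia Dia ((not s and not p) and Dia s) requires Dia ((not s and not p) and Dia s) at some successor in {1, 4}.
  At 1: Dia ((not s and not p) and Dia s) is false.
  At 4: Dia ((not s and not p) and Dia s) is false.
So Dia Dia ((not s and not p) and Dia s) is false at 1.

No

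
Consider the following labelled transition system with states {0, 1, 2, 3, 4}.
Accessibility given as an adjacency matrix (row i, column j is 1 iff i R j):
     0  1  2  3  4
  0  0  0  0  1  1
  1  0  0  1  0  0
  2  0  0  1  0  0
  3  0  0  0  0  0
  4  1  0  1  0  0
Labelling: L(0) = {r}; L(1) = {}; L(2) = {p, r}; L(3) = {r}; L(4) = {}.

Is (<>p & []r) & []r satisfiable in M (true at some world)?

Recall that []ψ holds at a world iff ψ holds at every accessible world, and <>ψ holds iff ψ holds at some accessible world.
Let φ = (<>p & []r) & []r. Evaluate φ at each world:
  0 (successors {3, 4}): φ is false.
  1 (successors {2}): φ is true.
  2 (successors {2}): φ is true.
  3 (successors ∅): φ is false.
  4 (successors {0, 2}): φ is true.
Detail at 1 (witness):
  At 1: <>p & []r is true, []r is true, so (<>p & []r) & []r is true.
    At 1: <>p is true, []r is true, so <>p & []r is true.
      At 1: <>p requires p at some successor in {2}.
        p holds at 2, so <>p is true at 1.
      At 1: []r requires r at every successor {2}.
        At 2: r is true.
      So []r is true at 1.
    At 1: []r requires r at every successor {2}.
      At 2: r is true.
    So []r is true at 1.

Yes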